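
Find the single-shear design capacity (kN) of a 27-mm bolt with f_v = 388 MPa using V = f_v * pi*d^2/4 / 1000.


A = pi * d^2 / 4 = pi * 27^2 / 4 = 572.5553 mm^2
V = f_v * A / 1000 = 388 * 572.5553 / 1000
= 222.1514 kN

222.1514 kN


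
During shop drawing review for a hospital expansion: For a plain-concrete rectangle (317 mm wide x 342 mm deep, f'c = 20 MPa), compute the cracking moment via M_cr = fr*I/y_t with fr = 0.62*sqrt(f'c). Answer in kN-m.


fr = 0.62 * sqrt(20) = 0.62 * 4.4721 = 2.7727 MPa
I = 317 * 342^3 / 12 = 1056711258.0 mm^4
y_t = 171.0 mm
M_cr = fr * I / y_t = 2.7727 * 1056711258.0 / 171.0 N-mm
= 17.1343 kN-m

17.1343 kN-m


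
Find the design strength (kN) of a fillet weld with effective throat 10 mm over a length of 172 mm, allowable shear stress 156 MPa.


Strength = throat * length * allowable stress
= 10 * 172 * 156 N
= 268320 N
= 268.32 kN

268.32 kN


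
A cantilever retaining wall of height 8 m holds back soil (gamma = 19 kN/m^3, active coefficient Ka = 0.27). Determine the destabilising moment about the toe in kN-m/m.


Pa = 0.5 * Ka * gamma * H^2
= 0.5 * 0.27 * 19 * 8^2
= 164.16 kN/m
Arm = H / 3 = 8 / 3 = 2.6667 m
Mo = Pa * arm = Pa * H / 3 = 164.16 * 8 / 3 = 437.76 kN-m/m

437.76 kN-m/m


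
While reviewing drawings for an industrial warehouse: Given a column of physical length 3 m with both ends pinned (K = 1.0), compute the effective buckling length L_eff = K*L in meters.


L_eff = K * L
= 1.0 * 3
= 3.0 m

3.0 m


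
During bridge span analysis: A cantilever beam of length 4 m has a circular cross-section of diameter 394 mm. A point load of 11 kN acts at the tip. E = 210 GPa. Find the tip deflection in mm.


I = pi * d^4 / 64 = pi * 394^4 / 64 = 1182918396.8 mm^4
L = 4000.0 mm, P = 11000.0 N, E = 210000.0 MPa
delta = P * L^3 / (3 * E * I)
= 11000.0 * 4000.0^3 / (3 * 210000.0 * 1182918396.8)
= 0.9447 mm

0.9447 mm


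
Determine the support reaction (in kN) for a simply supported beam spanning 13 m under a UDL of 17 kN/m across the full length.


Total load = w * L = 17 * 13 = 221 kN
By symmetry, each reaction R = total / 2 = 221 / 2 = 110.5 kN

110.5 kN


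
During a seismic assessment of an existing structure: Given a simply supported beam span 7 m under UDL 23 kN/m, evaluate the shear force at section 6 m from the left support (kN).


R_A = w * L / 2 = 23 * 7 / 2 = 80.5 kN
V(x) = R_A - w * x = 80.5 - 23 * 6
= -57.5 kN

-57.5 kN


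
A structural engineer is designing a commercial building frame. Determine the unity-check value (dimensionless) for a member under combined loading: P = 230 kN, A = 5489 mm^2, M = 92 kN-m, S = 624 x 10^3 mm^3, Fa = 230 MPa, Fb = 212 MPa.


f_a = P / A = 230000.0 / 5489 = 41.902 MPa
f_b = M / S = 92000000.0 / 624000.0 = 147.4359 MPa
Ratio = f_a / Fa + f_b / Fb
= 41.902 / 230 + 147.4359 / 212
= 0.8776 (dimensionless)

0.8776 (dimensionless)


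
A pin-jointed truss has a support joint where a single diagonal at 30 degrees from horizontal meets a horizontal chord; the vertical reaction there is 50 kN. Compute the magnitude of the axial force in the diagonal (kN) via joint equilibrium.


At the joint, only the diagonal has a vertical component, so vertical equilibrium gives:
F * sin(30) = 50
F = 50 / sin(30)
= 50 / 0.5
= 100.0 kN

100.0 kN


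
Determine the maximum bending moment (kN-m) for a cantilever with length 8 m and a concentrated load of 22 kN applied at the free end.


For a cantilever with a point load at the free end:
M_max = P * L = 22 * 8 = 176 kN-m

176 kN-m


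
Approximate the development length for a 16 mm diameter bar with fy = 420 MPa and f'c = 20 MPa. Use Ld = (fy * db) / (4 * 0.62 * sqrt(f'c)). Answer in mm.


Ld = (fy * db) / (4 * 0.62 * sqrt(f'c))
= (420 * 16) / (4 * 0.62 * sqrt(20))
= 6720 / 11.0909
= 605.9 mm

605.9 mm


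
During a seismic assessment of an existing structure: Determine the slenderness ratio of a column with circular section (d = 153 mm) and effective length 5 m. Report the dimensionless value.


Radius of gyration r = d / 4 = 153 / 4 = 38.25 mm
L_eff = 5000.0 mm
Slenderness ratio = L / r = 5000.0 / 38.25 = 130.72 (dimensionless)

130.72 (dimensionless)


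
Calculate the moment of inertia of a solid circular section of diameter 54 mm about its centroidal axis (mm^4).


r = d / 2 = 54 / 2 = 27.0 mm
I = pi * r^4 / 4 = pi * 27.0^4 / 4
= 417392.79 mm^4

417392.79 mm^4


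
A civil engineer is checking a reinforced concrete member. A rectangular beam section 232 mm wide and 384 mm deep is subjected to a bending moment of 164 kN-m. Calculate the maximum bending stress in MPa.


I = b * h^3 / 12 = 232 * 384^3 / 12 = 1094713344.0 mm^4
y = h / 2 = 384 / 2 = 192.0 mm
M = 164 kN-m = 164000000.0 N-mm
sigma = M * y / I = 164000000.0 * 192.0 / 1094713344.0
= 28.76 MPa

28.76 MPa


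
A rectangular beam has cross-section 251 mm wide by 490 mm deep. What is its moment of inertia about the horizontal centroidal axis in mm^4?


I = b * h^3 / 12
= 251 * 490^3 / 12
= 251 * 117649000 / 12
= 2460824916.67 mm^4

2460824916.67 mm^4


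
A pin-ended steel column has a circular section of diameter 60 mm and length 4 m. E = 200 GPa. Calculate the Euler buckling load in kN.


I = pi * d^4 / 64 = 636172.51 mm^4
L = 4000.0 mm
P_cr = pi^2 * E * I / L^2
= 9.8696 * 200000.0 * 636172.51 / 4000.0^2
= 78484.64 N = 78.4846 kN

78.4846 kN


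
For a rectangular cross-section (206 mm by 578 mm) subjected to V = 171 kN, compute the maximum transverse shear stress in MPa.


A = b * h = 206 * 578 = 119068 mm^2
V = 171 kN = 171000.0 N
tau_max = 1.5 * V / A = 1.5 * 171000.0 / 119068
= 2.1542 MPa

2.1542 MPa


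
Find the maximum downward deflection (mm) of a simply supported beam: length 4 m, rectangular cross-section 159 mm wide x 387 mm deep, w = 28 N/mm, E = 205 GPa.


I = 159 * 387^3 / 12 = 767977989.75 mm^4
L = 4000.0 mm, w = 28 N/mm, E = 205000.0 MPa
delta = 5 * w * L^4 / (384 * E * I)
= 5 * 28 * 4000.0^4 / (384 * 205000.0 * 767977989.75)
= 0.5928 mm

0.5928 mm


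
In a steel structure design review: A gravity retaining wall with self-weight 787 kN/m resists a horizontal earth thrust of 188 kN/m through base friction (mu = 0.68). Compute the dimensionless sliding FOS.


Resisting force = mu * W = 0.68 * 787 = 535.16 kN/m
FOS = Resisting / Driving = 535.16 / 188
= 2.8466 (dimensionless)

2.8466 (dimensionless)


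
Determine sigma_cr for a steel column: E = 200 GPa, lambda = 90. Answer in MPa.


sigma_cr = pi^2 * E / lambda^2
= 9.8696 * 200000.0 / 90^2
= 9.8696 * 200000.0 / 8100
= 243.6939 MPa

243.6939 MPa


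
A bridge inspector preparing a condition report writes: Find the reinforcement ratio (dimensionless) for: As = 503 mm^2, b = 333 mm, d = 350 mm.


rho = As / (b * d)
= 503 / (333 * 350)
= 503 / 116550
= 0.004316 (dimensionless)

0.004316 (dimensionless)


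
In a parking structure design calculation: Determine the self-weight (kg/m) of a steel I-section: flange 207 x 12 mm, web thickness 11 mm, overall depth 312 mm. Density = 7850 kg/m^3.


A_flanges = 2 * 207 * 12 = 4968 mm^2
A_web = (312 - 2 * 12) * 11 = 3168 mm^2
A_total = 4968 + 3168 = 8136 mm^2 = 0.008136 m^2
Weight = rho * A = 7850 * 0.008136 = 63.8676 kg/m

63.8676 kg/m


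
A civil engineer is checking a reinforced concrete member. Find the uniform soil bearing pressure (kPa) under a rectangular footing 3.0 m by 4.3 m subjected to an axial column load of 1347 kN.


A = 3.0 * 4.3 = 12.9 m^2
q = P / A = 1347 / 12.9
= 104.4186 kPa

104.4186 kPa


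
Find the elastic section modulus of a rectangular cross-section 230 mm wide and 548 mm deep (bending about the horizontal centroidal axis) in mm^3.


S = b * h^2 / 6
= 230 * 548^2 / 6
= 230 * 300304 / 6
= 11511653.33 mm^3

11511653.33 mm^3


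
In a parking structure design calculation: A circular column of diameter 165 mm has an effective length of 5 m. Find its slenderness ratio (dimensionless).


Radius of gyration r = d / 4 = 165 / 4 = 41.25 mm
L_eff = 5000.0 mm
Slenderness ratio = L / r = 5000.0 / 41.25 = 121.21 (dimensionless)

121.21 (dimensionless)


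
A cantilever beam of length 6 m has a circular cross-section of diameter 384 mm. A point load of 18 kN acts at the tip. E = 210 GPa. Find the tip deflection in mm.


I = pi * d^4 / 64 = pi * 384^4 / 64 = 1067320365.3 mm^4
L = 6000.0 mm, P = 18000.0 N, E = 210000.0 MPa
delta = P * L^3 / (3 * E * I)
= 18000.0 * 6000.0^3 / (3 * 210000.0 * 1067320365.3)
= 5.7822 mm

5.7822 mm


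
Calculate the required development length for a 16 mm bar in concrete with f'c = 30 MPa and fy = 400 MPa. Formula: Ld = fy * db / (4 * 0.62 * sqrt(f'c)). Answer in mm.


Ld = (fy * db) / (4 * 0.62 * sqrt(f'c))
= (400 * 16) / (4 * 0.62 * sqrt(30))
= 6400 / 13.5835
= 471.16 mm

471.16 mm


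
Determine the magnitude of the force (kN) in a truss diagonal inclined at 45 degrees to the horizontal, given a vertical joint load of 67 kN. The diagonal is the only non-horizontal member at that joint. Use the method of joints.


At the joint, only the diagonal has a vertical component, so vertical equilibrium gives:
F * sin(45) = 67
F = 67 / sin(45)
= 67 / 0.707107
= 94.75 kN

94.75 kN


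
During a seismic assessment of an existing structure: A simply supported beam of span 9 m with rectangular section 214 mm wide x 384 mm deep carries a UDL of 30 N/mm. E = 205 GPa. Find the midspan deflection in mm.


I = 214 * 384^3 / 12 = 1009778688.0 mm^4
L = 9000.0 mm, w = 30 N/mm, E = 205000.0 MPa
delta = 5 * w * L^4 / (384 * E * I)
= 5 * 30 * 9000.0^4 / (384 * 205000.0 * 1009778688.0)
= 12.3808 mm

12.3808 mm


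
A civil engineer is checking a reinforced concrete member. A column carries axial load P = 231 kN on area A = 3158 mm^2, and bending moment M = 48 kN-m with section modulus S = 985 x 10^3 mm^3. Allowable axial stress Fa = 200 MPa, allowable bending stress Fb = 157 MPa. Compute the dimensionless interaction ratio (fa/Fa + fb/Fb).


f_a = P / A = 231000.0 / 3158 = 73.1476 MPa
f_b = M / S = 48000000.0 / 985000.0 = 48.731 MPa
Ratio = f_a / Fa + f_b / Fb
= 73.1476 / 200 + 48.731 / 157
= 0.6761 (dimensionless)

0.6761 (dimensionless)


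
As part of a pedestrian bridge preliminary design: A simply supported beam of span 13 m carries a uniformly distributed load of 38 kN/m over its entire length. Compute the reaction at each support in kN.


Total load = w * L = 38 * 13 = 494 kN
By symmetry, each reaction R = total / 2 = 494 / 2 = 247.0 kN

247.0 kN


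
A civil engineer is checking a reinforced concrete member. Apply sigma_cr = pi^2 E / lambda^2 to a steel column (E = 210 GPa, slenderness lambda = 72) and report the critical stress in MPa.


sigma_cr = pi^2 * E / lambda^2
= 9.8696 * 210000.0 / 72^2
= 9.8696 * 210000.0 / 5184
= 399.8104 MPa

399.8104 MPa


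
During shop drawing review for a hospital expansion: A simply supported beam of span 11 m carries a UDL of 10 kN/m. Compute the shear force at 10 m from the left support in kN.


R_A = w * L / 2 = 10 * 11 / 2 = 55.0 kN
V(x) = R_A - w * x = 55.0 - 10 * 10
= -45.0 kN

-45.0 kN


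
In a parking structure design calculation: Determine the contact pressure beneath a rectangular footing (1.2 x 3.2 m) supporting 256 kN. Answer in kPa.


A = 1.2 * 3.2 = 3.84 m^2
q = P / A = 256 / 3.84
= 66.6667 kPa

66.6667 kPa


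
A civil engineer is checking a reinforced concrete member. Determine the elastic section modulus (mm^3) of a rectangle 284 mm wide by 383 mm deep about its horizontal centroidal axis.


S = b * h^2 / 6
= 284 * 383^2 / 6
= 284 * 146689 / 6
= 6943279.33 mm^3

6943279.33 mm^3


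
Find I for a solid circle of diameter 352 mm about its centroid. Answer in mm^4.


r = d / 2 = 352 / 2 = 176.0 mm
I = pi * r^4 / 4 = pi * 176.0^4 / 4
= 753599414.95 mm^4

753599414.95 mm^4


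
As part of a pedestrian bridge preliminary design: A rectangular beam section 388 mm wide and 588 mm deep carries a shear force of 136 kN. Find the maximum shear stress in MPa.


A = b * h = 388 * 588 = 228144 mm^2
V = 136 kN = 136000.0 N
tau_max = 1.5 * V / A = 1.5 * 136000.0 / 228144
= 0.8942 MPa

0.8942 MPa


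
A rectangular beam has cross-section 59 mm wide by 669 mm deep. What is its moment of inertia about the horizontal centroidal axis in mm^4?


I = b * h^3 / 12
= 59 * 669^3 / 12
= 59 * 299418309 / 12
= 1472140019.25 mm^4

1472140019.25 mm^4


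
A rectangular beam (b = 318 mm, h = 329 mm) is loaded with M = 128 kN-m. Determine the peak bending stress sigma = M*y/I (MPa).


I = b * h^3 / 12 = 318 * 329^3 / 12 = 943699158.5 mm^4
y = h / 2 = 329 / 2 = 164.5 mm
M = 128 kN-m = 128000000.0 N-mm
sigma = M * y / I = 128000000.0 * 164.5 / 943699158.5
= 22.31 MPa

22.31 MPa


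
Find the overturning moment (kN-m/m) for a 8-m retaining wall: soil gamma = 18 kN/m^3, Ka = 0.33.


Pa = 0.5 * Ka * gamma * H^2
= 0.5 * 0.33 * 18 * 8^2
= 190.08 kN/m
Arm = H / 3 = 8 / 3 = 2.6667 m
Mo = Pa * arm = Pa * H / 3 = 190.08 * 8 / 3 = 506.88 kN-m/m

506.88 kN-m/m


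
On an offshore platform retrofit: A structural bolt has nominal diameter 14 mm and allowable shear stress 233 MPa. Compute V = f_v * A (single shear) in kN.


A = pi * d^2 / 4 = pi * 14^2 / 4 = 153.938 mm^2
V = f_v * A / 1000 = 233 * 153.938 / 1000
= 35.8676 kN

35.8676 kN


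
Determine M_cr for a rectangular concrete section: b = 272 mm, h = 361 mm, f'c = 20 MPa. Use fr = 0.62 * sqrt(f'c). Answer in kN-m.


fr = 0.62 * sqrt(20) = 0.62 * 4.4721 = 2.7727 MPa
I = 272 * 361^3 / 12 = 1066373302.67 mm^4
y_t = 180.5 mm
M_cr = fr * I / y_t = 2.7727 * 1066373302.67 / 180.5 N-mm
= 16.3809 kN-m

16.3809 kN-m


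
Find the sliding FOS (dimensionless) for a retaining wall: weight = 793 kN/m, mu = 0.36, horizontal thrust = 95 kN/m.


Resisting force = mu * W = 0.36 * 793 = 285.48 kN/m
FOS = Resisting / Driving = 285.48 / 95
= 3.0051 (dimensionless)

3.0051 (dimensionless)


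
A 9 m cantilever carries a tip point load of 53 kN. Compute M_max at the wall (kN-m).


For a cantilever with a point load at the free end:
M_max = P * L = 53 * 9 = 477 kN-m

477 kN-m


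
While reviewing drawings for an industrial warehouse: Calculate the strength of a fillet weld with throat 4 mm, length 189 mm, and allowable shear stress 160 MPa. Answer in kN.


Strength = throat * length * allowable stress
= 4 * 189 * 160 N
= 120960 N
= 120.96 kN

120.96 kN


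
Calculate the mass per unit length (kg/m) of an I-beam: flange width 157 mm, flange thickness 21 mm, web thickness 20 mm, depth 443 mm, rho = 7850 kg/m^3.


A_flanges = 2 * 157 * 21 = 6594 mm^2
A_web = (443 - 2 * 21) * 20 = 8020 mm^2
A_total = 6594 + 8020 = 14614 mm^2 = 0.014614 m^2
Weight = rho * A = 7850 * 0.014614 = 114.7199 kg/m

114.7199 kg/m


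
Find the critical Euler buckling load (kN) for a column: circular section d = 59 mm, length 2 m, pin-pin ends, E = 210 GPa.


I = pi * d^4 / 64 = 594809.57 mm^4
L = 2000.0 mm
P_cr = pi^2 * E * I / L^2
= 9.8696 * 210000.0 * 594809.57 / 2000.0^2
= 308203.09 N = 308.2031 kN

308.2031 kN


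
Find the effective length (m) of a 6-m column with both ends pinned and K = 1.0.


L_eff = K * L
= 1.0 * 6
= 6.0 m

6.0 m


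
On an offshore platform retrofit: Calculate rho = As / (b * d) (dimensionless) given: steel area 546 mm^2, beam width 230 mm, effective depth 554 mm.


rho = As / (b * d)
= 546 / (230 * 554)
= 546 / 127420
= 0.004285 (dimensionless)

0.004285 (dimensionless)


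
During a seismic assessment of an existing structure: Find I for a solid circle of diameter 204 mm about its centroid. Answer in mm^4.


r = d / 2 = 204 / 2 = 102.0 mm
I = pi * r^4 / 4 = pi * 102.0^4 / 4
= 85014023.05 mm^4

85014023.05 mm^4


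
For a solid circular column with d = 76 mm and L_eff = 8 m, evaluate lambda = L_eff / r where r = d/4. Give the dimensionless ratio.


Radius of gyration r = d / 4 = 76 / 4 = 19.0 mm
L_eff = 8000.0 mm
Slenderness ratio = L / r = 8000.0 / 19.0 = 421.05 (dimensionless)

421.05 (dimensionless)


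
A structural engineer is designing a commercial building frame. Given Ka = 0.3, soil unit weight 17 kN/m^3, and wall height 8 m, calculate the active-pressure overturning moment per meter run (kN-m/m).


Pa = 0.5 * Ka * gamma * H^2
= 0.5 * 0.3 * 17 * 8^2
= 163.2 kN/m
Arm = H / 3 = 8 / 3 = 2.6667 m
Mo = Pa * arm = Pa * H / 3 = 163.2 * 8 / 3 = 435.2 kN-m/m

435.2 kN-m/m


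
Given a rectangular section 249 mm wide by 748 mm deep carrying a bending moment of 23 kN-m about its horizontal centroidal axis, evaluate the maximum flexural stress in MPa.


I = b * h^3 / 12 = 249 * 748^3 / 12 = 8684061584.0 mm^4
y = h / 2 = 748 / 2 = 374.0 mm
M = 23 kN-m = 23000000.0 N-mm
sigma = M * y / I = 23000000.0 * 374.0 / 8684061584.0
= 0.99 MPa

0.99 MPa


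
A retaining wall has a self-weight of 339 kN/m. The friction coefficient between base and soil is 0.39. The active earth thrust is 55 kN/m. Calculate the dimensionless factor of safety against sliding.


Resisting force = mu * W = 0.39 * 339 = 132.21 kN/m
FOS = Resisting / Driving = 132.21 / 55
= 2.4038 (dimensionless)

2.4038 (dimensionless)


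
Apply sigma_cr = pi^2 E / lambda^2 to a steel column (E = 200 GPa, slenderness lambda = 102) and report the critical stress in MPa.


sigma_cr = pi^2 * E / lambda^2
= 9.8696 * 200000.0 / 102^2
= 9.8696 * 200000.0 / 10404
= 189.7271 MPa

189.7271 MPa


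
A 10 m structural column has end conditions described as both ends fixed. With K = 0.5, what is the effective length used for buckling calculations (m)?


L_eff = K * L
= 0.5 * 10
= 5.0 m

5.0 m


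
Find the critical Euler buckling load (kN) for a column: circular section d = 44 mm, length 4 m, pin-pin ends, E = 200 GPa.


I = pi * d^4 / 64 = 183984.23 mm^4
L = 4000.0 mm
P_cr = pi^2 * E * I / L^2
= 9.8696 * 200000.0 * 183984.23 / 4000.0^2
= 22698.14 N = 22.6981 kN

22.6981 kN


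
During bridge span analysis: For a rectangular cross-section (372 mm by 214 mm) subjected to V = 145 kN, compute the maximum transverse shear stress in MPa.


A = b * h = 372 * 214 = 79608 mm^2
V = 145 kN = 145000.0 N
tau_max = 1.5 * V / A = 1.5 * 145000.0 / 79608
= 2.7321 MPa

2.7321 MPa


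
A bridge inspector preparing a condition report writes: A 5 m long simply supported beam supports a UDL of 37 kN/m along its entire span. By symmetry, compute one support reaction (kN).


Total load = w * L = 37 * 5 = 185 kN
By symmetry, each reaction R = total / 2 = 185 / 2 = 92.5 kN

92.5 kN


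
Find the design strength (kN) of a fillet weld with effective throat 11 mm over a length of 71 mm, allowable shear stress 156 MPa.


Strength = throat * length * allowable stress
= 11 * 71 * 156 N
= 121836 N
= 121.84 kN

121.84 kN


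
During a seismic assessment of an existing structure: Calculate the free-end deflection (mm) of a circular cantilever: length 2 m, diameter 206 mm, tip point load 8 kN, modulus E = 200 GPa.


I = pi * d^4 / 64 = pi * 206^4 / 64 = 88397255.23 mm^4
L = 2000.0 mm, P = 8000.0 N, E = 200000.0 MPa
delta = P * L^3 / (3 * E * I)
= 8000.0 * 2000.0^3 / (3 * 200000.0 * 88397255.23)
= 1.2067 mm

1.2067 mm


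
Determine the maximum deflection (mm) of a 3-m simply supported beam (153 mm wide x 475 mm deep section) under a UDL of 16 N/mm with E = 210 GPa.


I = 153 * 475^3 / 12 = 1366441406.25 mm^4
L = 3000.0 mm, w = 16 N/mm, E = 210000.0 MPa
delta = 5 * w * L^4 / (384 * E * I)
= 5 * 16 * 3000.0^4 / (384 * 210000.0 * 1366441406.25)
= 0.0588 mm

0.0588 mm


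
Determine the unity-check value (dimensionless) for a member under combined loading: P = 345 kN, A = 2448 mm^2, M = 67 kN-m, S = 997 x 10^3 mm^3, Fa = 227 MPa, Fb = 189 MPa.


f_a = P / A = 345000.0 / 2448 = 140.9314 MPa
f_b = M / S = 67000000.0 / 997000.0 = 67.2016 MPa
Ratio = f_a / Fa + f_b / Fb
= 140.9314 / 227 + 67.2016 / 189
= 0.9764 (dimensionless)

0.9764 (dimensionless)


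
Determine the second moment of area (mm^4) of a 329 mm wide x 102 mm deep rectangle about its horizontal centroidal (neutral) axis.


I = b * h^3 / 12
= 329 * 102^3 / 12
= 329 * 1061208 / 12
= 29094786.0 mm^4

29094786.0 mm^4


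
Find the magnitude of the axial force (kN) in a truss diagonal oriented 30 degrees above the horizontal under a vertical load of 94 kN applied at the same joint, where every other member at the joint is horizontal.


At the joint, only the diagonal has a vertical component, so vertical equilibrium gives:
F * sin(30) = 94
F = 94 / sin(30)
= 94 / 0.5
= 188.0 kN

188.0 kN


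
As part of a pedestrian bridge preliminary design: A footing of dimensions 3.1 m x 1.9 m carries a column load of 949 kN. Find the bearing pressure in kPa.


A = 3.1 * 1.9 = 5.89 m^2
q = P / A = 949 / 5.89
= 161.1205 kPa

161.1205 kPa


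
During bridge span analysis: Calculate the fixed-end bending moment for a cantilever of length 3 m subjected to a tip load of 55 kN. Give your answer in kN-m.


For a cantilever with a point load at the free end:
M_max = P * L = 55 * 3 = 165 kN-m

165 kN-m


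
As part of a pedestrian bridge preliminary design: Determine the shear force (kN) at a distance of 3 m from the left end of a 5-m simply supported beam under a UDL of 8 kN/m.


R_A = w * L / 2 = 8 * 5 / 2 = 20.0 kN
V(x) = R_A - w * x = 20.0 - 8 * 3
= -4.0 kN

-4.0 kN


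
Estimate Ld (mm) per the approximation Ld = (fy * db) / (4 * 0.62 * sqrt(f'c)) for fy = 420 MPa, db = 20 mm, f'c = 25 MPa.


Ld = (fy * db) / (4 * 0.62 * sqrt(f'c))
= (420 * 20) / (4 * 0.62 * sqrt(25))
= 8400 / 12.4
= 677.42 mm

677.42 mm


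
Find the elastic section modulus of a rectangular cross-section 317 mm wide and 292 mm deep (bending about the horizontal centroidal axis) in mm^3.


S = b * h^2 / 6
= 317 * 292^2 / 6
= 317 * 85264 / 6
= 4504781.33 mm^3

4504781.33 mm^3


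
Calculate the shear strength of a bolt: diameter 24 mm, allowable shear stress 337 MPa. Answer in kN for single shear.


A = pi * d^2 / 4 = pi * 24^2 / 4 = 452.3893 mm^2
V = f_v * A / 1000 = 337 * 452.3893 / 1000
= 152.4552 kN

152.4552 kN


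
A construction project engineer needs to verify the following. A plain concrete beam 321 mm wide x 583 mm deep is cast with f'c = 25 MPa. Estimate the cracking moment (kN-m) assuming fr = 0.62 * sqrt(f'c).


fr = 0.62 * sqrt(25) = 0.62 * 5.0 = 3.1 MPa
I = 321 * 583^3 / 12 = 5300653927.25 mm^4
y_t = 291.5 mm
M_cr = fr * I / y_t = 3.1 * 5300653927.25 / 291.5 N-mm
= 56.3706 kN-m

56.3706 kN-m


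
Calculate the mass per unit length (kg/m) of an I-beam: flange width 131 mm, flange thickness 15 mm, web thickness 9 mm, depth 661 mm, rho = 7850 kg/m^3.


A_flanges = 2 * 131 * 15 = 3930 mm^2
A_web = (661 - 2 * 15) * 9 = 5679 mm^2
A_total = 3930 + 5679 = 9609 mm^2 = 0.009609 m^2
Weight = rho * A = 7850 * 0.009609 = 75.4306 kg/m

75.4306 kg/m


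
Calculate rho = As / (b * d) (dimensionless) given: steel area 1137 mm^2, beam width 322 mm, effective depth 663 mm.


rho = As / (b * d)
= 1137 / (322 * 663)
= 1137 / 213486
= 0.005326 (dimensionless)

0.005326 (dimensionless)


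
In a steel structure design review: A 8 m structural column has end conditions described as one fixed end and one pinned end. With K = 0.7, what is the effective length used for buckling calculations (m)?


L_eff = K * L
= 0.7 * 8
= 5.6 m

5.6 m


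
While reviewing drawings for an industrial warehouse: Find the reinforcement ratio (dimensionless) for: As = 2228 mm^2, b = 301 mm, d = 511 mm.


rho = As / (b * d)
= 2228 / (301 * 511)
= 2228 / 153811
= 0.014485 (dimensionless)

0.014485 (dimensionless)


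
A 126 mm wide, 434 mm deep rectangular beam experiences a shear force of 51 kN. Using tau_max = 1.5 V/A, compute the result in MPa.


A = b * h = 126 * 434 = 54684 mm^2
V = 51 kN = 51000.0 N
tau_max = 1.5 * V / A = 1.5 * 51000.0 / 54684
= 1.3989 MPa

1.3989 MPa


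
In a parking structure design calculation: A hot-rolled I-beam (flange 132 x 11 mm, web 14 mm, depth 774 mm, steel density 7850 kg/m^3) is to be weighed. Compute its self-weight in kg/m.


A_flanges = 2 * 132 * 11 = 2904 mm^2
A_web = (774 - 2 * 11) * 14 = 10528 mm^2
A_total = 2904 + 10528 = 13432 mm^2 = 0.013432 m^2
Weight = rho * A = 7850 * 0.013432 = 105.4412 kg/m

105.4412 kg/m


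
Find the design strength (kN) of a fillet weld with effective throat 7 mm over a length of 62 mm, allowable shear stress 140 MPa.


Strength = throat * length * allowable stress
= 7 * 62 * 140 N
= 60760 N
= 60.76 kN

60.76 kN


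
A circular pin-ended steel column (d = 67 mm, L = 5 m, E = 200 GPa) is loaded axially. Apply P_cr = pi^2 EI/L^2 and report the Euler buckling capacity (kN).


I = pi * d^4 / 64 = 989165.84 mm^4
L = 5000.0 mm
P_cr = pi^2 * E * I / L^2
= 9.8696 * 200000.0 * 989165.84 / 5000.0^2
= 78101.4 N = 78.1014 kN

78.1014 kN


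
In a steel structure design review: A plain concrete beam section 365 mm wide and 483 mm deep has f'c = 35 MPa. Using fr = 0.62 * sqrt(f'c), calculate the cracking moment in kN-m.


fr = 0.62 * sqrt(35) = 0.62 * 5.9161 = 3.668 MPa
I = 365 * 483^3 / 12 = 3427307021.25 mm^4
y_t = 241.5 mm
M_cr = fr * I / y_t = 3.668 * 3427307021.25 / 241.5 N-mm
= 52.0549 kN-m

52.0549 kN-m


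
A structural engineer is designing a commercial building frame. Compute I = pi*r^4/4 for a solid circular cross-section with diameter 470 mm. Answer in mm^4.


r = d / 2 = 470 / 2 = 235.0 mm
I = pi * r^4 / 4 = pi * 235.0^4 / 4
= 2395307809.6 mm^4

2395307809.6 mm^4


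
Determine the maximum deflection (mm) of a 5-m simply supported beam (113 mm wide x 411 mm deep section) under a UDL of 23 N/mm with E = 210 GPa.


I = 113 * 411^3 / 12 = 653766500.25 mm^4
L = 5000.0 mm, w = 23 N/mm, E = 210000.0 MPa
delta = 5 * w * L^4 / (384 * E * I)
= 5 * 23 * 5000.0^4 / (384 * 210000.0 * 653766500.25)
= 1.3633 mm

1.3633 mm


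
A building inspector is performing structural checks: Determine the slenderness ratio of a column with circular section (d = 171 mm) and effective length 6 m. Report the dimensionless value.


Radius of gyration r = d / 4 = 171 / 4 = 42.75 mm
L_eff = 6000.0 mm
Slenderness ratio = L / r = 6000.0 / 42.75 = 140.35 (dimensionless)

140.35 (dimensionless)


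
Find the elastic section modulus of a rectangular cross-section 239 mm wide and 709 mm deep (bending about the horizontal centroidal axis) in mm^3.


S = b * h^2 / 6
= 239 * 709^2 / 6
= 239 * 502681 / 6
= 20023459.83 mm^3

20023459.83 mm^3


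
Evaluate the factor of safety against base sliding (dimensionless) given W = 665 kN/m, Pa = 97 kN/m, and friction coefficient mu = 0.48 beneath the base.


Resisting force = mu * W = 0.48 * 665 = 319.2 kN/m
FOS = Resisting / Driving = 319.2 / 97
= 3.2907 (dimensionless)

3.2907 (dimensionless)


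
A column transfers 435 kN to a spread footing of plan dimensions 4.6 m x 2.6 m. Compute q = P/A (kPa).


A = 4.6 * 2.6 = 11.96 m^2
q = P / A = 435 / 11.96
= 36.3712 kPa

36.3712 kPa


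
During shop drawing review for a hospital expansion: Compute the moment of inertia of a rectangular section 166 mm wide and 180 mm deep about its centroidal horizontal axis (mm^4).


I = b * h^3 / 12
= 166 * 180^3 / 12
= 166 * 5832000 / 12
= 80676000.0 mm^4

80676000.0 mm^4


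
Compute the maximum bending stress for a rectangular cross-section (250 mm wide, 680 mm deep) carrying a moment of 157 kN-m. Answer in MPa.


I = b * h^3 / 12 = 250 * 680^3 / 12 = 6550666666.67 mm^4
y = h / 2 = 680 / 2 = 340.0 mm
M = 157 kN-m = 157000000.0 N-mm
sigma = M * y / I = 157000000.0 * 340.0 / 6550666666.67
= 8.15 MPa

8.15 MPa


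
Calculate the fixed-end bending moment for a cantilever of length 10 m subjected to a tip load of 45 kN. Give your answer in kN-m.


For a cantilever with a point load at the free end:
M_max = P * L = 45 * 10 = 450 kN-m

450 kN-m


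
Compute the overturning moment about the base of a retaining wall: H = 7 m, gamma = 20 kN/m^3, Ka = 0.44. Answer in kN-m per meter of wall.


Pa = 0.5 * Ka * gamma * H^2
= 0.5 * 0.44 * 20 * 7^2
= 215.6 kN/m
Arm = H / 3 = 7 / 3 = 2.3333 m
Mo = Pa * arm = Pa * H / 3 = 215.6 * 7 / 3 = 503.0667 kN-m/m

503.0667 kN-m/m


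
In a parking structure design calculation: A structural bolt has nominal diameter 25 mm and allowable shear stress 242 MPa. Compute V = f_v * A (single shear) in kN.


A = pi * d^2 / 4 = pi * 25^2 / 4 = 490.8739 mm^2
V = f_v * A / 1000 = 242 * 490.8739 / 1000
= 118.7915 kN

118.7915 kN


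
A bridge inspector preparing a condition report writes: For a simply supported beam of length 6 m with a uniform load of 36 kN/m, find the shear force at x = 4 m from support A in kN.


R_A = w * L / 2 = 36 * 6 / 2 = 108.0 kN
V(x) = R_A - w * x = 108.0 - 36 * 4
= -36.0 kN

-36.0 kN


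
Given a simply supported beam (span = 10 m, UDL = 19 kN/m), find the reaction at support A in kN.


Total load = w * L = 19 * 10 = 190 kN
By symmetry, each reaction R = total / 2 = 190 / 2 = 95.0 kN

95.0 kN


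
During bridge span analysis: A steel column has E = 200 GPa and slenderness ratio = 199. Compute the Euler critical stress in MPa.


sigma_cr = pi^2 * E / lambda^2
= 9.8696 * 200000.0 / 199^2
= 9.8696 * 200000.0 / 39601
= 49.8452 MPa

49.8452 MPa


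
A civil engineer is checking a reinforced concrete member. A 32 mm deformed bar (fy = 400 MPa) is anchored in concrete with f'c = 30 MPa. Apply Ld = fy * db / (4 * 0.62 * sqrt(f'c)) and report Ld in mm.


Ld = (fy * db) / (4 * 0.62 * sqrt(f'c))
= (400 * 32) / (4 * 0.62 * sqrt(30))
= 12800 / 13.5835
= 942.32 mm

942.32 mm


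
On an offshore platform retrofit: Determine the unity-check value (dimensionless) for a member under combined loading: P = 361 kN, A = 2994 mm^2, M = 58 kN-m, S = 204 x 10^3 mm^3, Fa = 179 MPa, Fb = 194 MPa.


f_a = P / A = 361000.0 / 2994 = 120.5745 MPa
f_b = M / S = 58000000.0 / 204000.0 = 284.3137 MPa
Ratio = f_a / Fa + f_b / Fb
= 120.5745 / 179 + 284.3137 / 194
= 2.1391 (dimensionless)

2.1391 (dimensionless)


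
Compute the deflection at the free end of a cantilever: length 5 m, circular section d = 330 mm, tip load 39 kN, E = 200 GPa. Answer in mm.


I = pi * d^4 / 64 = pi * 330^4 / 64 = 582137609.58 mm^4
L = 5000.0 mm, P = 39000.0 N, E = 200000.0 MPa
delta = P * L^3 / (3 * E * I)
= 39000.0 * 5000.0^3 / (3 * 200000.0 * 582137609.58)
= 13.9572 mm

13.9572 mm


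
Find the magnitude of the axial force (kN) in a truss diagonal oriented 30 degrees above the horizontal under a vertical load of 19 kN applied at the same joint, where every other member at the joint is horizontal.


At the joint, only the diagonal has a vertical component, so vertical equilibrium gives:
F * sin(30) = 19
F = 19 / sin(30)
= 19 / 0.5
= 38.0 kN

38.0 kN


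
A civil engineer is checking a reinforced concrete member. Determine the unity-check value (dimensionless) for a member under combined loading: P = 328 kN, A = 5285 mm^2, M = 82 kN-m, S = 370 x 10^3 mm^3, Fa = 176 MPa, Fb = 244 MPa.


f_a = P / A = 328000.0 / 5285 = 62.0624 MPa
f_b = M / S = 82000000.0 / 370000.0 = 221.6216 MPa
Ratio = f_a / Fa + f_b / Fb
= 62.0624 / 176 + 221.6216 / 244
= 1.2609 (dimensionless)

1.2609 (dimensionless)


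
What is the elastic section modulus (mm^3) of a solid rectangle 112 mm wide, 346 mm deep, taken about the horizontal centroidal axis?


S = b * h^2 / 6
= 112 * 346^2 / 6
= 112 * 119716 / 6
= 2234698.67 mm^3

2234698.67 mm^3


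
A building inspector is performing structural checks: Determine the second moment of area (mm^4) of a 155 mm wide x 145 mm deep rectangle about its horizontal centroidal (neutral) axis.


I = b * h^3 / 12
= 155 * 145^3 / 12
= 155 * 3048625 / 12
= 39378072.92 mm^4

39378072.92 mm^4


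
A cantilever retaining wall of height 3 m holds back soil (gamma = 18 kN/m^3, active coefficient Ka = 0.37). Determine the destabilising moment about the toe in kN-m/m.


Pa = 0.5 * Ka * gamma * H^2
= 0.5 * 0.37 * 18 * 3^2
= 29.97 kN/m
Arm = H / 3 = 3 / 3 = 1.0 m
Mo = Pa * arm = Pa * H / 3 = 29.97 * 3 / 3 = 29.97 kN-m/m

29.97 kN-m/m


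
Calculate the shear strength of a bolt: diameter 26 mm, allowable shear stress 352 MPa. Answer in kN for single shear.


A = pi * d^2 / 4 = pi * 26^2 / 4 = 530.9292 mm^2
V = f_v * A / 1000 = 352 * 530.9292 / 1000
= 186.8871 kN

186.8871 kN


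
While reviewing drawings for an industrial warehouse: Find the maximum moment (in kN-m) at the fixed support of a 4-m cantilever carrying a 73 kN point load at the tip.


For a cantilever with a point load at the free end:
M_max = P * L = 73 * 4 = 292 kN-m

292 kN-m


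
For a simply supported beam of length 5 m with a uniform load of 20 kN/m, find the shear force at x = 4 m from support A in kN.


R_A = w * L / 2 = 20 * 5 / 2 = 50.0 kN
V(x) = R_A - w * x = 50.0 - 20 * 4
= -30.0 kN

-30.0 kN


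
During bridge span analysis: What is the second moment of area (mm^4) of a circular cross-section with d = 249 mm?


r = d / 2 = 249 / 2 = 124.5 mm
I = pi * r^4 / 4 = pi * 124.5^4 / 4
= 188697995.64 mm^4

188697995.64 mm^4


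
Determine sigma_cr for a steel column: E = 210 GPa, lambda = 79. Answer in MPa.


sigma_cr = pi^2 * E / lambda^2
= 9.8696 * 210000.0 / 79^2
= 9.8696 * 210000.0 / 6241
= 332.0969 MPa

332.0969 MPa


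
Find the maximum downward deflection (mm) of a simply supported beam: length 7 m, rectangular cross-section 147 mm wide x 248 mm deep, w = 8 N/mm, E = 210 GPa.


I = 147 * 248^3 / 12 = 186849152.0 mm^4
L = 7000.0 mm, w = 8 N/mm, E = 210000.0 MPa
delta = 5 * w * L^4 / (384 * E * I)
= 5 * 8 * 7000.0^4 / (384 * 210000.0 * 186849152.0)
= 6.374 mm

6.374 mm


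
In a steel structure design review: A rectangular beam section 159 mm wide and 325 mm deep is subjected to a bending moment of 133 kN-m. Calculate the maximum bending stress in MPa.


I = b * h^3 / 12 = 159 * 325^3 / 12 = 454847656.25 mm^4
y = h / 2 = 325 / 2 = 162.5 mm
M = 133 kN-m = 133000000.0 N-mm
sigma = M * y / I = 133000000.0 * 162.5 / 454847656.25
= 47.52 MPa

47.52 MPa


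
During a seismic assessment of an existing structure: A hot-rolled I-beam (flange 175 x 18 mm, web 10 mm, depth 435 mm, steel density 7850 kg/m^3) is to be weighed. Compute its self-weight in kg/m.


A_flanges = 2 * 175 * 18 = 6300 mm^2
A_web = (435 - 2 * 18) * 10 = 3990 mm^2
A_total = 6300 + 3990 = 10290 mm^2 = 0.010290 m^2
Weight = rho * A = 7850 * 0.010290 = 80.7765 kg/m

80.7765 kg/m


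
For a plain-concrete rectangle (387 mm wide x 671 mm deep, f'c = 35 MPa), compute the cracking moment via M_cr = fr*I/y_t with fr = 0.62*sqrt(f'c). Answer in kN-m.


fr = 0.62 * sqrt(35) = 0.62 * 5.9161 = 3.668 MPa
I = 387 * 671^3 / 12 = 9743102679.75 mm^4
y_t = 335.5 mm
M_cr = fr * I / y_t = 3.668 * 9743102679.75 / 335.5 N-mm
= 106.5198 kN-m

106.5198 kN-m


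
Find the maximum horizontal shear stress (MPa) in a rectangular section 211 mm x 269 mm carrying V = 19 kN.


A = b * h = 211 * 269 = 56759 mm^2
V = 19 kN = 19000.0 N
tau_max = 1.5 * V / A = 1.5 * 19000.0 / 56759
= 0.5021 MPa

0.5021 MPa


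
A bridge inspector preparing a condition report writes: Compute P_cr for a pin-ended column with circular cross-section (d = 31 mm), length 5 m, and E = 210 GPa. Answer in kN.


I = pi * d^4 / 64 = 45333.23 mm^4
L = 5000.0 mm
P_cr = pi^2 * E * I / L^2
= 9.8696 * 210000.0 * 45333.23 / 5000.0^2
= 3758.34 N = 3.7583 kN

3.7583 kN


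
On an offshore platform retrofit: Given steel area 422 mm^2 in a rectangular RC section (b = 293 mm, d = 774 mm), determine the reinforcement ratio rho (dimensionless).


rho = As / (b * d)
= 422 / (293 * 774)
= 422 / 226782
= 0.001861 (dimensionless)

0.001861 (dimensionless)


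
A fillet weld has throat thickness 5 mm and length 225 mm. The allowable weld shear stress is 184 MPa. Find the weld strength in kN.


Strength = throat * length * allowable stress
= 5 * 225 * 184 N
= 207000 N
= 207.0 kN

207.0 kN


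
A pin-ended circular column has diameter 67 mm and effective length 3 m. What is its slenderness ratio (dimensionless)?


Radius of gyration r = d / 4 = 67 / 4 = 16.75 mm
L_eff = 3000.0 mm
Slenderness ratio = L / r = 3000.0 / 16.75 = 179.1 (dimensionless)

179.1 (dimensionless)


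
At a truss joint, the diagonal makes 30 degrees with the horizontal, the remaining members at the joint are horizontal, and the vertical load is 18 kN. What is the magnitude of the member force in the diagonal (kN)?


At the joint, only the diagonal has a vertical component, so vertical equilibrium gives:
F * sin(30) = 18
F = 18 / sin(30)
= 18 / 0.5
= 36.0 kN

36.0 kN


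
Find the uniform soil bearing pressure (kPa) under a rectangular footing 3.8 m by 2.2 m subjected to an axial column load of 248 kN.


A = 3.8 * 2.2 = 8.36 m^2
q = P / A = 248 / 8.36
= 29.6651 kPa

29.6651 kPa


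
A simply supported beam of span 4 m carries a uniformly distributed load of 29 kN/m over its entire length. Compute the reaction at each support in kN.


Total load = w * L = 29 * 4 = 116 kN
By symmetry, each reaction R = total / 2 = 116 / 2 = 58.0 kN

58.0 kN


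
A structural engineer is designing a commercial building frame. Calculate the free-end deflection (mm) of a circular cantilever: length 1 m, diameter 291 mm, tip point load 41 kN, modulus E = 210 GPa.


I = pi * d^4 / 64 = pi * 291^4 / 64 = 351999344.44 mm^4
L = 1000.0 mm, P = 41000.0 N, E = 210000.0 MPa
delta = P * L^3 / (3 * E * I)
= 41000.0 * 1000.0^3 / (3 * 210000.0 * 351999344.44)
= 0.1849 mm

0.1849 mm


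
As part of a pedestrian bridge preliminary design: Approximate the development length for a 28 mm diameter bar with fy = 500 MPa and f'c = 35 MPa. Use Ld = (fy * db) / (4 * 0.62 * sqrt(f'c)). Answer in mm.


Ld = (fy * db) / (4 * 0.62 * sqrt(f'c))
= (500 * 28) / (4 * 0.62 * sqrt(35))
= 14000 / 14.6719
= 954.21 mm

954.21 mm


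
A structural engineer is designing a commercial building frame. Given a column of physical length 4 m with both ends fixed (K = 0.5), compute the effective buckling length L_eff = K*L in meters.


L_eff = K * L
= 0.5 * 4
= 2.0 m

2.0 m


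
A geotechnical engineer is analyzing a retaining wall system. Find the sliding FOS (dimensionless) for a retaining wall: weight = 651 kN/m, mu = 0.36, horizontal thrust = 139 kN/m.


Resisting force = mu * W = 0.36 * 651 = 234.36 kN/m
FOS = Resisting / Driving = 234.36 / 139
= 1.686 (dimensionless)

1.686 (dimensionless)


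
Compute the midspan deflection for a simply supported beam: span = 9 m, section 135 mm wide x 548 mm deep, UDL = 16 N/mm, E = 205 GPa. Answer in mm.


I = 135 * 548^3 / 12 = 1851374160.0 mm^4
L = 9000.0 mm, w = 16 N/mm, E = 205000.0 MPa
delta = 5 * w * L^4 / (384 * E * I)
= 5 * 16 * 9000.0^4 / (384 * 205000.0 * 1851374160.0)
= 3.6015 mm

3.6015 mm


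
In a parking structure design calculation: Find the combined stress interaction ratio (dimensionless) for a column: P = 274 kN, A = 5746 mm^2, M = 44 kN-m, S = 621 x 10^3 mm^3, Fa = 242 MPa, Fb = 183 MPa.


f_a = P / A = 274000.0 / 5746 = 47.6853 MPa
f_b = M / S = 44000000.0 / 621000.0 = 70.8535 MPa
Ratio = f_a / Fa + f_b / Fb
= 47.6853 / 242 + 70.8535 / 183
= 0.5842 (dimensionless)

0.5842 (dimensionless)


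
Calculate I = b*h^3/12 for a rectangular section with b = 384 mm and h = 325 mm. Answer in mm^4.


I = b * h^3 / 12
= 384 * 325^3 / 12
= 384 * 34328125 / 12
= 1098500000.0 mm^4

1098500000.0 mm^4


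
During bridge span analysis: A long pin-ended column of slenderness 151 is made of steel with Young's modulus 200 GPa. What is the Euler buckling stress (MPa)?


sigma_cr = pi^2 * E / lambda^2
= 9.8696 * 200000.0 / 151^2
= 9.8696 * 200000.0 / 22801
= 86.5717 MPa

86.5717 MPa


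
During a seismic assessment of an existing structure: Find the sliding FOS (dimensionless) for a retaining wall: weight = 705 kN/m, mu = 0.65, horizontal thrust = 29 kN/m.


Resisting force = mu * W = 0.65 * 705 = 458.25 kN/m
FOS = Resisting / Driving = 458.25 / 29
= 15.8017 (dimensionless)

15.8017 (dimensionless)
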